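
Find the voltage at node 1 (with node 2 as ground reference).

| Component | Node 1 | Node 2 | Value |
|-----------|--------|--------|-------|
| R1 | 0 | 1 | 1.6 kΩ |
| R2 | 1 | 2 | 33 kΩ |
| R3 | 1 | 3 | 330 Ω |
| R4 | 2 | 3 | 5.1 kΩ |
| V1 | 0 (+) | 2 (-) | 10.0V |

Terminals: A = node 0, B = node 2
Nodal analysis, taking node 2 as the 0 V reference.
Source V1 fixes V_0 = 10 V.
KCL at each unknown node (sum of currents leaving = 0; resistances in Ω):
  Node 1: (V_1 - 10)/1600 + (V_1 - 0)/33000 + (V_1 - V_3)/330 = 0
  Node 3: (V_3 - V_1)/330 + (V_3 - 0)/5100 = 0
Collecting terms (coefficients in siemens):
  0.003686·V_1 - 0.00303·V_3 = 0.00625
  0.003226·V_3 - 0.00303·V_1 = 0
Determinant D = (0.003686)(0.003226) - (-0.00303)(-0.00303) = 0.000002708
V_1 = [(0.00625)(0.003226) - (-0.00303)(0)]/D = 7.445 V
V_3 = [(0.003686)(0) - (0.00625)(-0.00303)]/D = 6.993 V
The requested potential is V_1 = 7.445 V.

Final answer: V_1 = 7.445 V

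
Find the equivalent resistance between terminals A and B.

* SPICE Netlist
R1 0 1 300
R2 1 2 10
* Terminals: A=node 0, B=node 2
Reduce the network between node 0 (A) and node 2 (B) by series/parallel combination:
  Rs1 = R1 + R2 (series, joined only at node 1) = 300 + 10 = 310 Ω
R_eq = 310 Ω

Final answer: 310 Ω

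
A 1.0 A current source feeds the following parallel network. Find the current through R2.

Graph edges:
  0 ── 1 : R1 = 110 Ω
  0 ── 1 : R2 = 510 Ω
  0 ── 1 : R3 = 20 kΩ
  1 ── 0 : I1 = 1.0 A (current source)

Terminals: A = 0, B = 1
All resistors sit directly between nodes 0 and 1, so they are in parallel and share one voltage V; the full source current 1 A splits among them.
1/R_par = 1/110 + 1/510 + 1/20000 = 0.0111 S  =>  R_par = 90.08 Ω
V = I × R_par = 1 × 90.08 = 90.08 V
I_R2 = V/R2 = 90.08/510 = 0.1766 A

Final answer: 0.1766 A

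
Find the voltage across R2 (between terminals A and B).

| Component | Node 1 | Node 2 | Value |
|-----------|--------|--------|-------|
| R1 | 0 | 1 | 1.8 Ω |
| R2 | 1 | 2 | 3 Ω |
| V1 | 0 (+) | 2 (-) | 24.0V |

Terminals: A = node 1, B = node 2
R1 and R2 are in series across V1 (node 0 → node 1 → node 2), and the output A–B is taken across R2, so this is a voltage divider.
Series current: I = V1/(R1 + R2) = 24/(1.8 + 3) = 24/4.8 = 5 A
V_R2 = I × R2 = V1 × R2/(R1 + R2) = 24 × 3/4.8 = 15 V

Final answer: 15 V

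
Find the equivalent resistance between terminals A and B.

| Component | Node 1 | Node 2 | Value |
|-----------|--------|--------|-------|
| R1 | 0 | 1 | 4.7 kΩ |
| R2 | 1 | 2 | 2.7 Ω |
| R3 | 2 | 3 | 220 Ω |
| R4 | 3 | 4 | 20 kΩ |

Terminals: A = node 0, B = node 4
Reduce the network between node 0 (A) and node 4 (B) by series/parallel combination:
  Rs1 = R1 + R2 (series, joined only at node 1) = 4700 + 2.7 = 4703 Ω
  Rs2 = R3 + Rs1 (series, joined only at node 2) = 220 + 4703 = 4923 Ω
  Rs3 = R4 + Rs2 (series, joined only at node 3) = 20000 + 4923 = 24920 Ω
R_eq = 24.92 kΩ

Final answer: 24.92 kΩ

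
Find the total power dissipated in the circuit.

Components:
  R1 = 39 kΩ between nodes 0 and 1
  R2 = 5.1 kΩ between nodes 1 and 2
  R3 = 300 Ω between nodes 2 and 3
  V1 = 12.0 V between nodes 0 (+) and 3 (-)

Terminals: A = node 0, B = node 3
Nodal analysis, taking node 3 as the 0 V reference.
Source V1 fixes V_0 = 12 V.
KCL at each unknown node (sum of currents leaving = 0; resistances in Ω):
  Node 1: (V_1 - 12)/39000 + (V_1 - V_2)/5100 = 0
  Node 2: (V_2 - V_1)/5100 + (V_2 - 0)/300 = 0
Collecting terms (coefficients in siemens):
  0.0002217·V_1 - 0.0001961·V_2 = 0.0003077
  0.003529·V_2 - 0.0001961·V_1 = 0
Determinant D = (0.0002217)(0.003529) - (-0.0001961)(-0.0001961) = 0.0000007441
V_1 = [(0.0003077)(0.003529) - (-0.0001961)(0)]/D = 1.459 V
V_2 = [(0.0002217)(0) - (0.0003077)(-0.0001961)]/D = 0.08108 V
Power in each resistor, P = (ΔV)²/R:
  P_R1 = (12 - 1.459)²/39000 = 0.002849 W
  P_R2 = (1.459 - 0.08108)²/5100 = 0.0003725 W
  P_R3 = (0.08108 - 0)²/300 = 0.00002191 W
P_total = P_R1 + P_R2 + P_R3 = 0.003243 W

Final answer: 0.003243 W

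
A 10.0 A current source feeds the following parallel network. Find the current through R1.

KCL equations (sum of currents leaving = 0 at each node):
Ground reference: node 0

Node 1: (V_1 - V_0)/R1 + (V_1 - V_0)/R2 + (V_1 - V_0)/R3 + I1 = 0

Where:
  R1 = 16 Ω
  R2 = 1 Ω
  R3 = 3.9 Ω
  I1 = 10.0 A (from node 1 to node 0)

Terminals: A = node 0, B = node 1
All resistors sit directly between nodes 0 and 1, so they are in parallel and share one voltage V; the full source current 10 A splits among them.
1/R_par = 1/16 + 1/1 + 1/3.9 = 1.319 S  =>  R_par = 0.7582 Ω
V = I × R_par = 10 × 0.7582 = 7.582 V
I_R1 = V/R1 = 7.582/16 = 0.4739 A

Final answer: 0.4739 A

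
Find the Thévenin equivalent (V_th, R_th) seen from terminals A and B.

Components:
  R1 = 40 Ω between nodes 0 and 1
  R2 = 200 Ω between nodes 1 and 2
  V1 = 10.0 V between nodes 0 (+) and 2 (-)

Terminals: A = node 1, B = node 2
Step 1 — V_th is the open-circuit voltage V_A - V_B (nothing connected across the terminals).
Nodal analysis, taking node 2 as the 0 V reference.
Source V1 fixes V_0 = 10 V.
KCL at each unknown node (sum of currents leaving = 0; resistances in Ω):
  Node 1: (V_1 - 10)/40 + (V_1 - 0)/200 = 0
Collecting terms: 0.03 × V_1 = 0.25  =>  V_1 = 8.333 V
V_th = V_1 - V_2 = 8.333 - 0 = 8.333 V
Step 2 — R_th: zero the source — replace V1 by a short circuit (node 2 merges into node 0) — and find the resistance seen between A (node 1) and B (node 0).
Reduce the network between node 1 (A) and node 0 (B) by series/parallel combination:
  Rp1 = R1 ‖ R2 (parallel, both between nodes 0 and 1) = 1/(1/40 + 1/200) = 33.33 Ω
R_th = 33.33 Ω

Final answer: V_th = 8.333 V, R_th = 33.33 Ω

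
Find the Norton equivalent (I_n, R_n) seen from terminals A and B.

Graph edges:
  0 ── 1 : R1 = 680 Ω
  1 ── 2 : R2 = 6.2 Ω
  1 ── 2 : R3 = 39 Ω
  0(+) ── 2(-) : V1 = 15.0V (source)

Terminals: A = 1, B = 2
Find the Thévenin equivalent first; then I_n = V_th/R_th and R_n = R_th.
Step 1 — V_th is the open-circuit voltage V_A - V_B (nothing connected across the terminals).
Nodal analysis, taking node 2 as the 0 V reference.
Source V1 fixes V_0 = 15 V.
KCL at each unknown node (sum of currents leaving = 0; resistances in Ω):
  Node 1: (V_1 - 15)/680 + (V_1 - 0)/6.2 + (V_1 - 0)/39 = 0
Collecting terms: 0.1884 × V_1 = 0.02206  =>  V_1 = 0.1171 V
V_th = V_1 - V_2 = 0.1171 - 0 = 0.1171 V
Step 2 — R_th: zero the source — replace V1 by a short circuit (node 2 merges into node 0) — and find the resistance seen between A (node 1) and B (node 0).
Reduce the network between node 1 (A) and node 0 (B) by series/parallel combination:
  Rp1 = R1 ‖ R2 ‖ R3 (parallel, all between nodes 0 and 1) = 1/(1/680 + 1/6.2 + 1/39) = 5.308 Ω
R_th = 5.308 Ω
I_n = V_th/R_th = 0.1171/5.308 = 0.02206 A, and R_n = R_th = 5.308 Ω

Final answer: I_n = 0.02206 A, R_n = 5.308 Ω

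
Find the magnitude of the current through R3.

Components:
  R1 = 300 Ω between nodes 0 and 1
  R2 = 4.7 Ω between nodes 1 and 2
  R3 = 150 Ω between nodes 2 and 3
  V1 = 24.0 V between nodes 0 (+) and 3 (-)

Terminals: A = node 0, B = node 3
Nodal analysis, taking node 3 as the 0 V reference.
Source V1 fixes V_0 = 24 V.
KCL at each unknown node (sum of currents leaving = 0; resistances in Ω):
  Node 1: (V_1 - 24)/300 + (V_1 - V_2)/4.7 = 0
  Node 2: (V_2 - V_1)/4.7 + (V_2 - 0)/150 = 0
Collecting terms (coefficients in siemens):
  0.2161·V_1 - 0.2128·V_2 = 0.08
  0.2194·V_2 - 0.2128·V_1 = 0
Determinant D = (0.2161)(0.2194) - (-0.2128)(-0.2128) = 0.00215
V_1 = [(0.08)(0.2194) - (-0.2128)(0)]/D = 8.165 V
V_2 = [(0.2161)(0) - (0.08)(-0.2128)]/D = 7.917 V
I_R3 = (V_2 - V_3)/R3 = (7.917 - 0)/150 = 0.05278 A
|I_R3| = 0.05278 A

Final answer: |I_R3| = 0.05278 A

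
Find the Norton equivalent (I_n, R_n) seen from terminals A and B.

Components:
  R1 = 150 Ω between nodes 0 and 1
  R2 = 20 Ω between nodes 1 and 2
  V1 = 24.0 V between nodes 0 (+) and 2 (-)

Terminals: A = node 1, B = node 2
Find the Thévenin equivalent first; then I_n = V_th/R_th and R_n = R_th.
Step 1 — V_th is the open-circuit voltage V_A - V_B (nothing connected across the terminals).
Nodal analysis, taking node 2 as the 0 V reference.
Source V1 fixes V_0 = 24 V.
KCL at each unknown node (sum of currents leaving = 0; resistances in Ω):
  Node 1: (V_1 - 24)/150 + (V_1 - 0)/20 = 0
Collecting terms: 0.05667 × V_1 = 0.16  =>  V_1 = 2.824 V
V_th = V_1 - V_2 = 2.824 - 0 = 2.824 V
Step 2 — R_th: zero the source — replace V1 by a short circuit (node 2 merges into node 0) — and find the resistance seen between A (node 1) and B (node 0).
Reduce the network between node 1 (A) and node 0 (B) by series/parallel combination:
  Rp1 = R1 ‖ R2 (parallel, both between nodes 0 and 1) = 1/(1/150 + 1/20) = 17.65 Ω
R_th = 17.65 Ω
I_n = V_th/R_th = 2.824/17.65 = 0.16 A, and R_n = R_th = 17.65 Ω

Final answer: I_n = 0.16 A, R_n = 17.65 Ω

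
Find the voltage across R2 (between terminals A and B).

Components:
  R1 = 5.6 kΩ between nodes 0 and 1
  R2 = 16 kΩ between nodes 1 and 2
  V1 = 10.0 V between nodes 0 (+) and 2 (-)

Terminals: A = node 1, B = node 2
R1 and R2 are in series across V1 (node 0 → node 1 → node 2), and the output A–B is taken across R2, so this is a voltage divider.
Series current: I = V1/(R1 + R2) = 10/(5600 + 16000) = 10/21600 = 0.000463 A
V_R2 = I × R2 = V1 × R2/(R1 + R2) = 10 × 16000/21600 = 7.407 V

Final answer: 7.407 V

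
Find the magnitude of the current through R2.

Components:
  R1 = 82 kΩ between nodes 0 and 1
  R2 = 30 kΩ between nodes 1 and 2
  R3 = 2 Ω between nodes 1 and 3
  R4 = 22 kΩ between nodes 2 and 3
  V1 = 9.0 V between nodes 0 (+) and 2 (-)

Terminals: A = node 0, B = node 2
Nodal analysis, taking node 2 as the 0 V reference.
Source V1 fixes V_0 = 9 V.
KCL at each unknown node (sum of currents leaving = 0; resistances in Ω):
  Node 1: (V_1 - 9)/82000 + (V_1 - 0)/30000 + (V_1 - V_3)/2 = 0
  Node 3: (V_3 - V_1)/2 + (V_3 - 0)/22000 = 0
Collecting terms (coefficients in siemens):
  0.5·V_1 - 0.5·V_3 = 0.0001098
  0.5·V_3 - 0.5·V_1 = 0
Determinant D = (0.5)(0.5) - (-0.5)(-0.5) = 0.00004549
V_1 = [(0.0001098)(0.5) - (-0.5)(0)]/D = 1.206 V
V_3 = [(0.5)(0) - (0.0001098)(-0.5)]/D = 1.206 V
I_R2 = (V_1 - V_2)/R2 = (1.206 - 0)/30000 = 0.00004021 A
|I_R2| = 0.00004021 A

Final answer: |I_R2| = 4.021e-05 A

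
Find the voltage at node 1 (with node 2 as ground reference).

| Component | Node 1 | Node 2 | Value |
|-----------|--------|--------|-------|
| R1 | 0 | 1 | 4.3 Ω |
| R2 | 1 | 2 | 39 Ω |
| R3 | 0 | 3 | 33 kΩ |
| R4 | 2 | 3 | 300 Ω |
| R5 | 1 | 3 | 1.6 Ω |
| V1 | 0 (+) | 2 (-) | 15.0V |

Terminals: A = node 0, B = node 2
Nodal analysis, taking node 2 as the 0 V reference.
Source V1 fixes V_0 = 15 V.
KCL at each unknown node (sum of currents leaving = 0; resistances in Ω):
  Node 1: (V_1 - 15)/4.3 + (V_1 - 0)/39 + (V_1 - V_3)/1.6 = 0
  Node 3: (V_3 - 15)/33000 + (V_3 - 0)/300 + (V_3 - V_1)/1.6 = 0
Collecting terms (coefficients in siemens):
  0.8832·V_1 - 0.625·V_3 = 3.488
  0.6284·V_3 - 0.625·V_1 = 0.0004545
Determinant D = (0.8832)(0.6284) - (-0.625)(-0.625) = 0.1643
V_1 = [(3.488)(0.6284) - (-0.625)(0.0004545)]/D = 13.34 V
V_3 = [(0.8832)(0.0004545) - (3.488)(-0.625)]/D = 13.27 V
The requested potential is V_1 = 13.34 V.

Final answer: V_1 = 13.34 V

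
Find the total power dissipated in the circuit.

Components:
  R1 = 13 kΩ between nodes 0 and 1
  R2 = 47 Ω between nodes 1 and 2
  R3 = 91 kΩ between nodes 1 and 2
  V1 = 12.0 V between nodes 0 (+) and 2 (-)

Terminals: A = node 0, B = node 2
Nodal analysis, taking node 2 as the 0 V reference.
Source V1 fixes V_0 = 12 V.
KCL at each unknown node (sum of currents leaving = 0; resistances in Ω):
  Node 1: (V_1 - 12)/13000 + (V_1 - 0)/47 + (V_1 - 0)/91000 = 0
Collecting terms: 0.02136 × V_1 = 0.0009231  =>  V_1 = 0.04321 V
Power in each resistor, P = (ΔV)²/R:
  P_R1 = (12 - 0.04321)²/13000 = 0.011 W
  P_R2 = (0.04321 - 0)²/47 = 0.00003972 W
  P_R3 = (0.04321 - 0)²/91000 = 0.00000002051 W
P_total = P_R1 + P_R2 + P_R3 = 0.01104 W

Final answer: 0.01104 W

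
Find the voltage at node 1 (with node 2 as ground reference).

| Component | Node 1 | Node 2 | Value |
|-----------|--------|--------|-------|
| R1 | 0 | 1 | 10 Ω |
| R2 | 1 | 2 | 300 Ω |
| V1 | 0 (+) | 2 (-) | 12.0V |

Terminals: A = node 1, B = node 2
Nodal analysis, taking node 2 as the 0 V reference.
Source V1 fixes V_0 = 12 V.
KCL at each unknown node (sum of currents leaving = 0; resistances in Ω):
  Node 1: (V_1 - 12)/10 + (V_1 - 0)/300 = 0
Collecting terms: 0.1033 × V_1 = 1.2  =>  V_1 = 11.61 V
The requested potential is V_1 = 11.61 V.

Final answer: V_1 = 11.61 V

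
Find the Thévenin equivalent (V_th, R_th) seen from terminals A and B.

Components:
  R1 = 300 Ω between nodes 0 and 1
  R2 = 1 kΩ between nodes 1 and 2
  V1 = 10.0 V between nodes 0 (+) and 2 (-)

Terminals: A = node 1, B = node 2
Step 1 — V_th is the open-circuit voltage V_A - V_B (nothing connected across the terminals).
Nodal analysis, taking node 2 as the 0 V reference.
Source V1 fixes V_0 = 10 V.
KCL at each unknown node (sum of currents leaving = 0; resistances in Ω):
  Node 1: (V_1 - 10)/300 + (V_1 - 0)/1000 = 0
Collecting terms: 0.004333 × V_1 = 0.03333  =>  V_1 = 7.692 V
V_th = V_1 - V_2 = 7.692 - 0 = 7.692 V
Step 2 — R_th: zero the source — replace V1 by a short circuit (node 2 merges into node 0) — and find the resistance seen between A (node 1) and B (node 0).
Reduce the network between node 1 (A) and node 0 (B) by series/parallel combination:
  Rp1 = R1 ‖ R2 (parallel, both between nodes 0 and 1) = 1/(1/300 + 1/1000) = 230.8 Ω
R_th = 230.8 Ω

Final answer: V_th = 7.692 V, R_th = 230.8 Ω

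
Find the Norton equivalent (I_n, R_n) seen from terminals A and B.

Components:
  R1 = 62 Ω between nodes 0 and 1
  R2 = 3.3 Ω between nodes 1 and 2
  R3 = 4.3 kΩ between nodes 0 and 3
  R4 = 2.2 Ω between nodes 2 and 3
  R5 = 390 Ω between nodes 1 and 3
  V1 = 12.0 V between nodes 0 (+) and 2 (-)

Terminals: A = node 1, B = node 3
Find the Thévenin equivalent first; then I_n = V_th/R_th and R_n = R_th.
Step 1 — V_th is the open-circuit voltage V_A - V_B (nothing connected across the terminals).
Nodal analysis, taking node 2 as the 0 V reference.
Source V1 fixes V_0 = 12 V.
KCL at each unknown node (sum of currents leaving = 0; resistances in Ω):
  Node 1: (V_1 - 12)/62 + (V_1 - 0)/3.3 + (V_1 - V_3)/390 = 0
  Node 3: (V_3 - 12)/4300 + (V_3 - 0)/2.2 + (V_3 - V_1)/390 = 0
Collecting terms (coefficients in siemens):
  0.3217·V_1 - 0.002564·V_3 = 0.1935
  0.4573·V_3 - 0.002564·V_1 = 0.002791
Determinant D = (0.3217)(0.4573) - (-0.002564)(-0.002564) = 0.1471
V_1 = [(0.1935)(0.4573) - (-0.002564)(0.002791)]/D = 0.6017 V
V_3 = [(0.3217)(0.002791) - (0.1935)(-0.002564)]/D = 0.009475 V
V_th = V_1 - V_3 = 0.6017 - 0.009475 = 0.5922 V
Step 2 — R_th: zero the source — replace V1 by a short circuit (node 2 merges into node 0) — and find the resistance seen between A (node 1) and B (node 3).
Reduce the network between node 1 (A) and node 3 (B) by series/parallel combination:
  Rp1 = R1 ‖ R2 (parallel, both between nodes 0 and 1) = 1/(1/62 + 1/3.3) = 3.133 Ω
  Rp2 = R3 ‖ R4 (parallel, both between nodes 0 and 3) = 1/(1/4300 + 1/2.2) = 2.199 Ω
  Rs1 = Rp1 + Rp2 (series, joined only at node 0) = 3.133 + 2.199 = 5.332 Ω
  Rp3 = R5 ‖ Rs1 (parallel, both between nodes 1 and 3) = 1/(1/390 + 1/5.332) = 5.26 Ω
R_th = 5.26 Ω
I_n = V_th/R_th = 0.5922/5.26 = 0.1126 A, and R_n = R_th = 5.26 Ω

Final answer: I_n = 0.1126 A, R_n = 5.26 Ω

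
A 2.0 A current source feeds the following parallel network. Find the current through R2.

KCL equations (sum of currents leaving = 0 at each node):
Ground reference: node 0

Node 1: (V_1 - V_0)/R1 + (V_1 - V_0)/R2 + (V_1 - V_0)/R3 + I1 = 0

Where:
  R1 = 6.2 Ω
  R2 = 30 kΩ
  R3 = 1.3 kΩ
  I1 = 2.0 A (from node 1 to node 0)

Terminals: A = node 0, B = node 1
All resistors sit directly between nodes 0 and 1, so they are in parallel and share one voltage V; the full source current 2 A splits among them.
1/R_par = 1/6.2 + 1/30000 + 1/1300 = 0.1621 S  =>  R_par = 6.169 Ω
V = I × R_par = 2 × 6.169 = 12.34 V
I_R2 = V/R2 = 12.34/30000 = 0.0004113 A

Final answer: 0.0004113 A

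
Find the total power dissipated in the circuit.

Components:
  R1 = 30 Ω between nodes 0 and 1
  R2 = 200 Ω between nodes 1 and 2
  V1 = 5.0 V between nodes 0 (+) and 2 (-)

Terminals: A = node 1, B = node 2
Nodal analysis, taking node 2 as the 0 V reference.
Source V1 fixes V_0 = 5 V.
KCL at each unknown node (sum of currents leaving = 0; resistances in Ω):
  Node 1: (V_1 - 5)/30 + (V_1 - 0)/200 = 0
Collecting terms: 0.03833 × V_1 = 0.1667  =>  V_1 = 4.348 V
Power in each resistor, P = (ΔV)²/R:
  P_R1 = (5 - 4.348)²/30 = 0.01418 W
  P_R2 = (4.348 - 0)²/200 = 0.09452 W
P_total = P_R1 + P_R2 = 0.1087 W

Final answer: 0.1087 W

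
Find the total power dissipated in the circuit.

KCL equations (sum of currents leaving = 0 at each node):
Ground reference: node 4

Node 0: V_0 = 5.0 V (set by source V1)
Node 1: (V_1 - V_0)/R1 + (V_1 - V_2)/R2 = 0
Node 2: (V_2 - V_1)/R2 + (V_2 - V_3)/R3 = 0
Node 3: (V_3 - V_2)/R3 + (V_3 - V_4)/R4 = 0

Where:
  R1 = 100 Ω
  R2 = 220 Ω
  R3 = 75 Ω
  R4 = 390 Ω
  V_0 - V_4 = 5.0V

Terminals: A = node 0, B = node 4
Nodal analysis, taking node 4 as the 0 V reference.
Source V1 fixes V_0 = 5 V.
KCL at each unknown node (sum of currents leaving = 0; resistances in Ω):
  Node 1: (V_1 - 5)/100 + (V_1 - V_2)/220 = 0
  Node 2: (V_2 - V_1)/220 + (V_2 - V_3)/75 = 0
  Node 3: (V_3 - V_2)/75 + (V_3 - 0)/390 = 0
Collecting terms (coefficients in siemens):
  0.01455·V_1 - 0.004545·V_2 = 0.05
  0.01788·V_2 - 0.004545·V_1 - 0.01333·V_3 = 0
  0.0159·V_3 - 0.01333·V_2 = 0
Solving these 3 simultaneous equations (Gaussian elimination) gives:
  V_1 = 4.363 V, V_2 = 2.962 V, V_3 = 2.484 V
Power in each resistor, P = (ΔV)²/R:
  P_R1 = (5 - 4.363)²/100 = 0.004057 W
  P_R2 = (4.363 - 2.962)²/220 = 0.008925 W
  P_R3 = (2.962 - 2.484)²/75 = 0.003043 W
  P_R4 = (2.484 - 0)²/390 = 0.01582 W
P_total = P_R1 + P_R2 + P_R3 + P_R4 = 0.03185 W

Final answer: 0.03185 W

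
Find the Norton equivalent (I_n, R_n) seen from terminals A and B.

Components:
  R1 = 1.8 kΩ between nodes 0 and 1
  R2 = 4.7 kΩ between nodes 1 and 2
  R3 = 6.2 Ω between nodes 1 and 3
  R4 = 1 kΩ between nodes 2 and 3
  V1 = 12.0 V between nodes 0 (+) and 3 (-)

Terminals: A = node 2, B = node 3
Find the Thévenin equivalent first; then I_n = V_th/R_th and R_n = R_th.
Step 1 — V_th is the open-circuit voltage V_A - V_B (nothing connected across the terminals).
Nodal analysis, taking node 3 as the 0 V reference.
Source V1 fixes V_0 = 12 V.
KCL at each unknown node (sum of currents leaving = 0; resistances in Ω):
  Node 1: (V_1 - 12)/1800 + (V_1 - V_2)/4700 + (V_1 - 0)/6.2 = 0
  Node 2: (V_2 - V_1)/4700 + (V_2 - 0)/1000 = 0
Collecting terms (coefficients in siemens):
  0.1621·V_1 - 0.0002128·V_2 = 0.006667
  0.001213·V_2 - 0.0002128·V_1 = 0
Determinant D = (0.1621)(0.001213) - (-0.0002128)(-0.0002128) = 0.0001965
V_1 = [(0.006667)(0.001213) - (-0.0002128)(0)]/D = 0.04115 V
V_2 = [(0.1621)(0) - (0.006667)(-0.0002128)]/D = 0.007219 V
V_th = V_2 - V_3 = 0.007219 - 0 = 0.007219 V
Step 2 — R_th: zero the source — replace V1 by a short circuit (node 3 merges into node 0) — and find the resistance seen between A (node 2) and B (node 0).
Reduce the network between node 2 (A) and node 0 (B) by series/parallel combination:
  Rp1 = R1 ‖ R3 (parallel, both between nodes 0 and 1) = 1/(1/1800 + 1/6.2) = 6.179 Ω
  Rs1 = R2 + Rp1 (series, joined only at node 1) = 4700 + 6.179 = 4706 Ω
  Rp2 = R4 ‖ Rs1 (parallel, both between nodes 0 and 2) = 1/(1/1000 + 1/4706) = 824.8 Ω
R_th = 824.8 Ω
I_n = V_th/R_th = 0.007219/824.8 = 0.000008753 A, and R_n = R_th = 824.8 Ω

Final answer: I_n = 8.753e-06 A, R_n = 824.8 Ω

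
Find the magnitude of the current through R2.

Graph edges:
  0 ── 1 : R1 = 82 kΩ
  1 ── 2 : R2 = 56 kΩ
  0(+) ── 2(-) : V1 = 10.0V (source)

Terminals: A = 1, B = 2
Nodal analysis, taking node 2 as the 0 V reference.
Source V1 fixes V_0 = 10 V.
KCL at each unknown node (sum of currents leaving = 0; resistances in Ω):
  Node 1: (V_1 - 10)/82000 + (V_1 - 0)/56000 = 0
Collecting terms: 0.00003005 × V_1 = 0.000122  =>  V_1 = 4.058 V
I_R2 = (V_1 - V_2)/R2 = (4.058 - 0)/56000 = 0.00007246 A
|I_R2| = 0.00007246 A

Final answer: |I_R2| = 7.246e-05 A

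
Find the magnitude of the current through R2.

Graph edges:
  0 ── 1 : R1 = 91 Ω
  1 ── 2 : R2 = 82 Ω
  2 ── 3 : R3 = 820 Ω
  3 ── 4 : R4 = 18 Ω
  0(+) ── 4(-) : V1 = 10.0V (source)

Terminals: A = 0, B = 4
Nodal analysis, taking node 4 as the 0 V reference.
Source V1 fixes V_0 = 10 V.
KCL at each unknown node (sum of currents leaving = 0; resistances in Ω):
  Node 1: (V_1 - 10)/91 + (V_1 - V_2)/82 = 0
  Node 2: (V_2 - V_1)/82 + (V_2 - V_3)/820 = 0
  Node 3: (V_3 - V_2)/820 + (V_3 - 0)/18 = 0
Collecting terms (coefficients in siemens):
  0.02318·V_1 - 0.0122·V_2 = 0.1099
  0.01341·V_2 - 0.0122·V_1 - 0.00122·V_3 = 0
  0.05678·V_3 - 0.00122·V_2 = 0
Solving these 3 simultaneous equations (Gaussian elimination) gives:
  V_1 = 9.1 V, V_2 = 8.289 V, V_3 = 0.178 V
I_R2 = (V_1 - V_2)/R2 = (9.1 - 8.289)/82 = 0.009891 A
|I_R2| = 0.009891 A

Final answer: |I_R2| = 0.009891 A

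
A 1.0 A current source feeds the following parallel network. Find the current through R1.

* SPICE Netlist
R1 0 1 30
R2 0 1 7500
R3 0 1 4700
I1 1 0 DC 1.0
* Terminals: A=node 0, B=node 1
All resistors sit directly between nodes 0 and 1, so they are in parallel and share one voltage V; the full source current 1 A splits among them.
1/R_par = 1/30 + 1/7500 + 1/4700 = 0.03368 S  =>  R_par = 29.69 Ω
V = I × R_par = 1 × 29.69 = 29.69 V
I_R1 = V/R1 = 29.69/30 = 0.9897 A

Final answer: 0.9897 A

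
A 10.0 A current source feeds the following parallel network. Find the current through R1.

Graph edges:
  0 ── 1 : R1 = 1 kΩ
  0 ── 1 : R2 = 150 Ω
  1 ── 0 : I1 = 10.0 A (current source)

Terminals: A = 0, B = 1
All resistors sit directly between nodes 0 and 1, so they are in parallel and share one voltage V; the full source current 10 A splits among them.
1/R_par = 1/1000 + 1/150 = 0.007667 S  =>  R_par = 130.4 Ω
V = I × R_par = 10 × 130.4 = 1304 V
I_R1 = V/R1 = 1304/1000 = 1.304 A

Final answer: 1.304 A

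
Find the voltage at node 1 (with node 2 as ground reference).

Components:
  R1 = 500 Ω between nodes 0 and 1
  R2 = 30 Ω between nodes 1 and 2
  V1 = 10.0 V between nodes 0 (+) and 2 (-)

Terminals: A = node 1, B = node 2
Nodal analysis, taking node 2 as the 0 V reference.
Source V1 fixes V_0 = 10 V.
KCL at each unknown node (sum of currents leaving = 0; resistances in Ω):
  Node 1: (V_1 - 10)/500 + (V_1 - 0)/30 = 0
Collecting terms: 0.03533 × V_1 = 0.02  =>  V_1 = 0.566 V
The requested potential is V_1 = 0.566 V.

Final answer: V_1 = 0.566 V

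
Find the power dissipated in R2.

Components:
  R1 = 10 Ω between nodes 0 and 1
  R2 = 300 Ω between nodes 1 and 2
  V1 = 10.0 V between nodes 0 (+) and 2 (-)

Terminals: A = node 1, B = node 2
Nodal analysis, taking node 2 as the 0 V reference.
Source V1 fixes V_0 = 10 V.
KCL at each unknown node (sum of currents leaving = 0; resistances in Ω):
  Node 1: (V_1 - 10)/10 + (V_1 - 0)/300 = 0
Collecting terms: 0.1033 × V_1 = 1  =>  V_1 = 9.677 V
I_R2 = (V_1 - V_2)/R2 = (9.677 - 0)/300 = 0.03226 A
P_R2 = I_R2² × R2 = (0.03226)² × 300 = 0.3122 W

Final answer: 0.3122 W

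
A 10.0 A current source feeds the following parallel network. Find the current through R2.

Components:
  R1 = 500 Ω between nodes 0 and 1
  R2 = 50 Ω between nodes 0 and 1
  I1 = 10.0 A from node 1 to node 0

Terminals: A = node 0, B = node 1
All resistors sit directly between nodes 0 and 1, so they are in parallel and share one voltage V; the full source current 10 A splits among them.
1/R_par = 1/500 + 1/50 = 0.022 S  =>  R_par = 45.45 Ω
V = I × R_par = 10 × 45.45 = 454.5 V
I_R2 = V/R2 = 454.5/50 = 9.091 A

Final answer: 9.091 A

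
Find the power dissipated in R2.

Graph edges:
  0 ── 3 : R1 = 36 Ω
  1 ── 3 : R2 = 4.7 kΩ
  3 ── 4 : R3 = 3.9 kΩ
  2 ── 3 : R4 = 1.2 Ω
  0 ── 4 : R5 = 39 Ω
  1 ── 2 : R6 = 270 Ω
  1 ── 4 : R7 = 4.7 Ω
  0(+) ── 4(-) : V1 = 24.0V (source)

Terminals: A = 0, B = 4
Nodal analysis, taking node 4 as the 0 V reference.
Source V1 fixes V_0 = 24 V.
KCL at each unknown node (sum of currents leaving = 0; resistances in Ω):
  Node 1: (V_1 - V_3)/4700 + (V_1 - V_2)/270 + (V_1 - 0)/4.7 = 0
  Node 2: (V_2 - V_3)/1.2 + (V_2 - V_1)/270 = 0
  Node 3: (V_3 - 24)/36 + (V_3 - V_1)/4700 + (V_3 - 0)/3900 + (V_3 - V_2)/1.2 = 0
Collecting terms (coefficients in siemens):
  0.2167·V_1 - 0.003704·V_2 - 0.0002128·V_3 = 0
  0.837·V_2 - 0.003704·V_1 - 0.8333·V_3 = 0
  0.8616·V_3 - 0.0002128·V_1 - 0.8333·V_2 = 0.6667
Solving these 3 simultaneous equations (Gaussian elimination) gives:
  V_1 = 0.3766 V, V_2 = 20.83 V, V_3 = 20.92 V
I_R2 = (V_1 - V_3)/R2 = (0.3766 - 20.92)/4700 = -0.004371 A
P_R2 = I_R2² × R2 = (-0.004371)² × 4700 = 0.08981 W

Final answer: 0.08981 W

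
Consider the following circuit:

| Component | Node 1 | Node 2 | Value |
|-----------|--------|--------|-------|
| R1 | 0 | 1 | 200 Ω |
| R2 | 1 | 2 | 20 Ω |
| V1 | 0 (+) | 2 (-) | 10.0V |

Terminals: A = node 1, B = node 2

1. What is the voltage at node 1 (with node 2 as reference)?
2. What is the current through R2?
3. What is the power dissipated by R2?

Nodal analysis, taking node 2 as the 0 V reference.
Source V1 fixes V_0 = 10 V.
KCL at each unknown node (sum of currents leaving = 0; resistances in Ω):
  Node 1: (V_1 - 10)/200 + (V_1 - 0)/20 = 0
Collecting terms: 0.055 × V_1 = 0.05  =>  V_1 = 0.9091 V
Part 1:
  Read off the nodal solution: V_1 = 0.9091 V
Part 2:
  I_R2 = (V_1 - V_2)/R2 = (0.9091 - 0)/20 = 0.04545 A
  Magnitude: I_R2 = 0.04545 A
Part 3:
  I_R2 = (V_1 - V_2)/R2 = (0.9091 - 0)/20 = 0.04545 A
  P_R2 = I_R2² × R2 = (0.04545)² × 20 = 0.04132 W

Final answers:
1. V_1 = 0.9091 V
2. I_R2 = 0.04545 A
3. P_R2 = 0.04132 W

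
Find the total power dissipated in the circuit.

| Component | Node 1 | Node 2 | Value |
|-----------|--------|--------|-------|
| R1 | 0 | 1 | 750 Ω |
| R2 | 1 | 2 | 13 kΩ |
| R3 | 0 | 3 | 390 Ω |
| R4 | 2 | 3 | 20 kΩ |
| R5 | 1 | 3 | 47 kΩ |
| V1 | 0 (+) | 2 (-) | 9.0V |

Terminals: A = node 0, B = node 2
Nodal analysis, taking node 2 as the 0 V reference.
Source V1 fixes V_0 = 9 V.
KCL at each unknown node (sum of currents leaving = 0; resistances in Ω):
  Node 1: (V_1 - 9)/750 + (V_1 - 0)/13000 + (V_1 - V_3)/47000 = 0
  Node 3: (V_3 - 9)/390 + (V_3 - 0)/20000 + (V_3 - V_1)/47000 = 0
Collecting terms (coefficients in siemens):
  0.001432·V_1 - 0.00002128·V_3 = 0.012
  0.002635·V_3 - 0.00002128·V_1 = 0.02308
Determinant D = (0.001432)(0.002635) - (-0.00002128)(-0.00002128) = 0.000003772
V_1 = [(0.012)(0.002635) - (-0.00002128)(0.02308)]/D = 8.514 V
V_3 = [(0.001432)(0.02308) - (0.012)(-0.00002128)]/D = 8.825 V
Power in each resistor, P = (ΔV)²/R:
  P_R1 = (9 - 8.514)²/750 = 0.0003152 W
  P_R2 = (8.514 - 0)²/13000 = 0.005576 W
  P_R3 = (9 - 8.825)²/390 = 0.00007824 W
  P_R4 = (0 - 8.825)²/20000 = 0.003894 W
  P_R5 = (8.514 - 8.825)²/47000 = 0.000002065 W
P_total = P_R1 + P_R2 + P_R3 + P_R4 + P_R5 = 0.009866 W

Final answer: 0.009866 W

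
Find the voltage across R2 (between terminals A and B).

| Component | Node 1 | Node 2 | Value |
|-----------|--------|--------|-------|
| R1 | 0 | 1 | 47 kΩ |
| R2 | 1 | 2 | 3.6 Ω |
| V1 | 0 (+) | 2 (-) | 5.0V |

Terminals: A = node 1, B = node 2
R1 and R2 are in series across V1 (node 0 → node 1 → node 2), and the output A–B is taken across R2, so this is a voltage divider.
Series current: I = V1/(R1 + R2) = 5/(47000 + 3.6) = 5/47000 = 0.0001064 A
V_R2 = I × R2 = V1 × R2/(R1 + R2) = 5 × 3.6/47000 = 0.0003829 V

Final answer: 0.0003829 V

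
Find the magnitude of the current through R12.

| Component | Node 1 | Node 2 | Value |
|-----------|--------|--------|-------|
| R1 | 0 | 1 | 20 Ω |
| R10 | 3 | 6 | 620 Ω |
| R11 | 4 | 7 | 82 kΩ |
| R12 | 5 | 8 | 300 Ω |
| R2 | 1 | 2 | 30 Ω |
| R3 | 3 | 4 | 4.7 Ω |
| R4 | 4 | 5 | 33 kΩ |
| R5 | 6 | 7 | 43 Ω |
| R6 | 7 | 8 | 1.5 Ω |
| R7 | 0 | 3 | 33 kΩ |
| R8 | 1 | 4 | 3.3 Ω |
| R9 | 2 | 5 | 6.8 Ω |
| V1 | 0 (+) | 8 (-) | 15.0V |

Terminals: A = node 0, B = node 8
Nodal analysis, taking node 8 as the 0 V reference.
Source V1 fixes V_0 = 15 V.
KCL at each unknown node (sum of currents leaving = 0; resistances in Ω):
  Node 1: (V_1 - 15)/20 + (V_1 - V_2)/30 + (V_1 - V_4)/3.3 = 0
  Node 2: (V_2 - V_1)/30 + (V_2 - V_5)/6.8 = 0
  Node 3: (V_3 - V_4)/4.7 + (V_3 - 15)/33000 + (V_3 - V_6)/620 = 0
  Node 4: (V_4 - V_3)/4.7 + (V_4 - V_5)/33000 + (V_4 - V_1)/3.3 + (V_4 - V_7)/82000 = 0
  Node 5: (V_5 - V_4)/33000 + (V_5 - V_2)/6.8 + (V_5 - 0)/300 = 0
  Node 6: (V_6 - V_7)/43 + (V_6 - V_3)/620 = 0
  Node 7: (V_7 - V_6)/43 + (V_7 - 0)/1.5 + (V_7 - V_4)/82000 = 0
Collecting terms (coefficients in siemens):
  0.3864·V_1 - 0.03333·V_2 - 0.303·V_4 = 0.75
  0.1804·V_2 - 0.03333·V_1 - 0.1471·V_5 = 0
  0.2144·V_3 - 0.2128·V_4 - 0.001613·V_6 = 0.0004545
  0.5158·V_4 - 0.303·V_1 - 0.2128·V_3 - 0.0000303·V_5 - 0.0000122·V_7 = 0
  0.1504·V_5 - 0.1471·V_2 - 0.0000303·V_4 = 0
  0.02487·V_6 - 0.001613·V_3 - 0.02326·V_7 = 0
  0.6899·V_7 - 0.0000122·V_4 - 0.02326·V_6 = 0
Solving these 7 simultaneous equations (Gaussian elimination) gives:
  V_1 = 13.77 V, V_2 = 12.54 V, V_3 = 13.61 V, V_4 = 13.7 V
  V_5 = 12.27 V, V_6 = 0.9114 V, V_7 = 0.03096 V
I_R12 = (V_5 - V_8)/R12 = (12.27 - 0)/300 = 0.04089 A
|I_R12| = 0.04089 A

Final answer: |I_R12| = 0.04089 A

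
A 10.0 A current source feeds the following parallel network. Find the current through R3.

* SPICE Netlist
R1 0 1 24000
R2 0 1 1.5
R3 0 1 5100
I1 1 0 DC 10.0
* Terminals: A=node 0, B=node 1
All resistors sit directly between nodes 0 and 1, so they are in parallel and share one voltage V; the full source current 10 A splits among them.
1/R_par = 1/24000 + 1/1.5 + 1/5100 = 0.6669 S  =>  R_par = 1.499 Ω
V = I × R_par = 10 × 1.499 = 14.99 V
I_R3 = V/R3 = 14.99/5100 = 0.00294 A

Final answer: 0.00294 A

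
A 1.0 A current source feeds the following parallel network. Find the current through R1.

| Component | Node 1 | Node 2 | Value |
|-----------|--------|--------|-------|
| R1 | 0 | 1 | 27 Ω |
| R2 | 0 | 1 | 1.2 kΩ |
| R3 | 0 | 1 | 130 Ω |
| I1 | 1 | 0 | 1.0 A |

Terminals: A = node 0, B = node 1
All resistors sit directly between nodes 0 and 1, so they are in parallel and share one voltage V; the full source current 1 A splits among them.
1/R_par = 1/27 + 1/1200 + 1/130 = 0.04556 S  =>  R_par = 21.95 Ω
V = I × R_par = 1 × 21.95 = 21.95 V
I_R1 = V/R1 = 21.95/27 = 0.8129 A

Final answer: 0.8129 A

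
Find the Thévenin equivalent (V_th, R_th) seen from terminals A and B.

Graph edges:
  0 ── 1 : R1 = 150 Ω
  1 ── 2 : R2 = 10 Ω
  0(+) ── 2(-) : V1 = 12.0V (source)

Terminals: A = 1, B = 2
Step 1 — V_th is the open-circuit voltage V_A - V_B (nothing connected across the terminals).
Nodal analysis, taking node 2 as the 0 V reference.
Source V1 fixes V_0 = 12 V.
KCL at each unknown node (sum of currents leaving = 0; resistances in Ω):
  Node 1: (V_1 - 12)/150 + (V_1 - 0)/10 = 0
Collecting terms: 0.1067 × V_1 = 0.08  =>  V_1 = 0.75 V
V_th = V_1 - V_2 = 0.75 - 0 = 0.75 V
Step 2 — R_th: zero the source — replace V1 by a short circuit (node 2 merges into node 0) — and find the resistance seen between A (node 1) and B (node 0).
Reduce the network between node 1 (A) and node 0 (B) by series/parallel combination:
  Rp1 = R1 ‖ R2 (parallel, both between nodes 0 and 1) = 1/(1/150 + 1/10) = 9.375 Ω
R_th = 9.375 Ω

Final answer: V_th = 0.75 V, R_th = 9.375 Ω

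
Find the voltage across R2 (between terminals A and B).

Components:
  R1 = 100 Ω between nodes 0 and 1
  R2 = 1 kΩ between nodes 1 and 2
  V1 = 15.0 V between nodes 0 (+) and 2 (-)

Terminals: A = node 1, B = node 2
R1 and R2 are in series across V1 (node 0 → node 1 → node 2), and the output A–B is taken across R2, so this is a voltage divider.
Series current: I = V1/(R1 + R2) = 15/(100 + 1000) = 15/1100 = 0.01364 A
V_R2 = I × R2 = V1 × R2/(R1 + R2) = 15 × 1000/1100 = 13.64 V

Final answer: 13.64 V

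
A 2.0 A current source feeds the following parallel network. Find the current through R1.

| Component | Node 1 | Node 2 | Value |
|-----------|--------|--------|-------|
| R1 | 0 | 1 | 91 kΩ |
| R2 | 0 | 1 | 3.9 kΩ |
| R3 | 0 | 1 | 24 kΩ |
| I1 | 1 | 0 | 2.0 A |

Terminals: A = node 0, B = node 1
All resistors sit directly between nodes 0 and 1, so they are in parallel and share one voltage V; the full source current 2 A splits among them.
1/R_par = 1/91000 + 1/3900 + 1/24000 = 0.0003091 S  =>  R_par = 3236 Ω
V = I × R_par = 2 × 3236 = 6471 V
I_R1 = V/R1 = 6471/91000 = 0.07111 A

Final answer: 0.07111 A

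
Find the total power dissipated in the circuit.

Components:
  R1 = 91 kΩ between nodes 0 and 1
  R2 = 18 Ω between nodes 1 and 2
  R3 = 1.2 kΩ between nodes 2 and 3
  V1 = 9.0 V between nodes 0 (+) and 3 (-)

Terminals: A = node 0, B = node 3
Nodal analysis, taking node 3 as the 0 V reference.
Source V1 fixes V_0 = 9 V.
KCL at each unknown node (sum of currents leaving = 0; resistances in Ω):
  Node 1: (V_1 - 9)/91000 + (V_1 - V_2)/18 = 0
  Node 2: (V_2 - V_1)/18 + (V_2 - 0)/1200 = 0
Collecting terms (coefficients in siemens):
  0.05557·V_1 - 0.05556·V_2 = 0.0000989
  0.05639·V_2 - 0.05556·V_1 = 0
Determinant D = (0.05557)(0.05639) - (-0.05556)(-0.05556) = 0.00004692
V_1 = [(0.0000989)(0.05639) - (-0.05556)(0)]/D = 0.1189 V
V_2 = [(0.05557)(0) - (0.0000989)(-0.05556)]/D = 0.1171 V
Power in each resistor, P = (ΔV)²/R:
  P_R1 = (9 - 0.1189)²/91000 = 0.0008668 W
  P_R2 = (0.1189 - 0.1171)²/18 = 0.0000001714 W
  P_R3 = (0.1171 - 0)²/1200 = 0.00001143 W
P_total = P_R1 + P_R2 + P_R3 = 0.0008784 W

Final answer: 0.0008784 W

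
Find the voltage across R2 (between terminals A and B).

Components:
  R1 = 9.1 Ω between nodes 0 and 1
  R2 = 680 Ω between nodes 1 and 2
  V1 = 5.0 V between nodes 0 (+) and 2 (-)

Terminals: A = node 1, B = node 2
R1 and R2 are in series across V1 (node 0 → node 1 → node 2), and the output A–B is taken across R2, so this is a voltage divider.
Series current: I = V1/(R1 + R2) = 5/(9.1 + 680) = 5/689.1 = 0.007256 A
V_R2 = I × R2 = V1 × R2/(R1 + R2) = 5 × 680/689.1 = 4.934 V

Final answer: 4.934 V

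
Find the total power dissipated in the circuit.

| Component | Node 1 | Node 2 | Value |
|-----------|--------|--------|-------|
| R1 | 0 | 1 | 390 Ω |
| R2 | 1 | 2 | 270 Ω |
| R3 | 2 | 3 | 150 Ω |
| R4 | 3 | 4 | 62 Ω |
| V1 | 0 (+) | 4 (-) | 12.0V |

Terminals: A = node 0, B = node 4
Nodal analysis, taking node 4 as the 0 V reference.
Source V1 fixes V_0 = 12 V.
KCL at each unknown node (sum of currents leaving = 0; resistances in Ω):
  Node 1: (V_1 - 12)/390 + (V_1 - V_2)/270 = 0
  Node 2: (V_2 - V_1)/270 + (V_2 - V_3)/150 = 0
  Node 3: (V_3 - V_2)/150 + (V_3 - 0)/62 = 0
Collecting terms (coefficients in siemens):
  0.006268·V_1 - 0.003704·V_2 = 0.03077
  0.01037·V_2 - 0.003704·V_1 - 0.006667·V_3 = 0
  0.0228·V_3 - 0.006667·V_2 = 0
Solving these 3 simultaneous equations (Gaussian elimination) gives:
  V_1 = 6.633 V, V_2 = 2.917 V, V_3 = 0.8532 V
Power in each resistor, P = (ΔV)²/R:
  P_R1 = (12 - 6.633)²/390 = 0.07386 W
  P_R2 = (6.633 - 2.917)²/270 = 0.05113 W
  P_R3 = (2.917 - 0.8532)²/150 = 0.02841 W
  P_R4 = (0.8532 - 0)²/62 = 0.01174 W
P_total = P_R1 + P_R2 + P_R3 + P_R4 = 0.1651 W

Final answer: 0.1651 W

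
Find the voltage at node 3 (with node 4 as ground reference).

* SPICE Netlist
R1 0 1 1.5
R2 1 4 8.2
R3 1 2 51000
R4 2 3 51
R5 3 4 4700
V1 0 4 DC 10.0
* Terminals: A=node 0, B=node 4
Nodal analysis, taking node 4 as the 0 V reference.
Source V1 fixes V_0 = 10 V.
KCL at each unknown node (sum of currents leaving = 0; resistances in Ω):
  Node 1: (V_1 - 10)/1.5 + (V_1 - 0)/8.2 + (V_1 - V_2)/51000 = 0
  Node 2: (V_2 - V_1)/51000 + (V_2 - V_3)/51 = 0
  Node 3: (V_3 - V_2)/51 + (V_3 - 0)/4700 = 0
Collecting terms (coefficients in siemens):
  0.7886·V_1 - 0.00001961·V_2 = 6.667
  0.01963·V_2 - 0.00001961·V_1 - 0.01961·V_3 = 0
  0.01982·V_3 - 0.01961·V_2 = 0
Solving these 3 simultaneous equations (Gaussian elimination) gives:
  V_1 = 8.453 V, V_2 = 0.7204 V, V_3 = 0.7127 V
The requested potential is V_3 = 0.7127 V.

Final answer: V_3 = 0.7127 V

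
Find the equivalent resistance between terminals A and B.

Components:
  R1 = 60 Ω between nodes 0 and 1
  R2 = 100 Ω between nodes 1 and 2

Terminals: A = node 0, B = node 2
Reduce the network between node 0 (A) and node 2 (B) by series/parallel combination:
  Rs1 = R1 + R2 (series, joined only at node 1) = 60 + 100 = 160 Ω
R_eq = 160 Ω

Final answer: 160 Ω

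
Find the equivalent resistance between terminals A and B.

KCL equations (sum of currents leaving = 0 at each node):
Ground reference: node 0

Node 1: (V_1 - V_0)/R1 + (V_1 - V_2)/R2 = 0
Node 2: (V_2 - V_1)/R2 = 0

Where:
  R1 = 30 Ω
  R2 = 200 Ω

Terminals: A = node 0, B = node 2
Reduce the network between node 0 (A) and node 2 (B) by series/parallel combination:
  Rs1 = R1 + R2 (series, joined only at node 1) = 30 + 200 = 230 Ω
R_eq = 230 Ω

Final answer: 230 Ω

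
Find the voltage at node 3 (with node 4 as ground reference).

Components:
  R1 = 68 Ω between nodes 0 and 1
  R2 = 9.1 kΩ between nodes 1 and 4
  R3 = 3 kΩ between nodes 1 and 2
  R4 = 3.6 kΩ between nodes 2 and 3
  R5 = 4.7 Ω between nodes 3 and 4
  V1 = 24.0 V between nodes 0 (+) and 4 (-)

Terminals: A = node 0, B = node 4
Nodal analysis, taking node 4 as the 0 V reference.
Source V1 fixes V_0 = 24 V.
KCL at each unknown node (sum of currents leaving = 0; resistances in Ω):
  Node 1: (V_1 - 24)/68 + (V_1 - 0)/9100 + (V_1 - V_2)/3000 = 0
  Node 2: (V_2 - V_1)/3000 + (V_2 - V_3)/3600 = 0
  Node 3: (V_3 - V_2)/3600 + (V_3 - 0)/4.7 = 0
Collecting terms (coefficients in siemens):
  0.01515·V_1 - 0.0003333·V_2 = 0.3529
  0.0006111·V_2 - 0.0003333·V_1 - 0.0002778·V_3 = 0
  0.213·V_3 - 0.0002778·V_2 = 0
Solving these 3 simultaneous equations (Gaussian elimination) gives:
  V_1 = 23.58 V, V_2 = 12.87 V, V_3 = 0.01678 V
The requested potential is V_3 = 0.01678 V.

Final answer: V_3 = 0.01678 V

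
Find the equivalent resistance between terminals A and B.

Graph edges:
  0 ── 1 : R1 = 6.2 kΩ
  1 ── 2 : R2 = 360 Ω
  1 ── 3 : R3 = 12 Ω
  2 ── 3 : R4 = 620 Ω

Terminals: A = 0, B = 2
Reduce the network between node 0 (A) and node 2 (B) by series/parallel combination:
  Rs1 = R3 + R4 (series, joined only at node 3) = 12 + 620 = 632 Ω
  Rp1 = R2 ‖ Rs1 (parallel, both between nodes 1 and 2) = 1/(1/360 + 1/632) = 229.4 Ω
  Rs2 = R1 + Rp1 (series, joined only at node 1) = 6200 + 229.4 = 6429 Ω
R_eq = 6.429 kΩ

Final answer: 6.429 kΩ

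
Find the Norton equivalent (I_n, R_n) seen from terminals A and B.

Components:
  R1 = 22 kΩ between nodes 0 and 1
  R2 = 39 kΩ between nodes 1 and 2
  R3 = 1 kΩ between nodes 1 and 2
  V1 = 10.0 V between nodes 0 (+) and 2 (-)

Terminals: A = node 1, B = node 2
Find the Thévenin equivalent first; then I_n = V_th/R_th and R_n = R_th.
Step 1 — V_th is the open-circuit voltage V_A - V_B (nothing connected across the terminals).
Nodal analysis, taking node 2 as the 0 V reference.
Source V1 fixes V_0 = 10 V.
KCL at each unknown node (sum of currents leaving = 0; resistances in Ω):
  Node 1: (V_1 - 10)/22000 + (V_1 - 0)/39000 + (V_1 - 0)/1000 = 0
Collecting terms: 0.001071 × V_1 = 0.0004545  =>  V_1 = 0.4244 V
V_th = V_1 - V_2 = 0.4244 - 0 = 0.4244 V
Step 2 — R_th: zero the source — replace V1 by a short circuit (node 2 merges into node 0) — and find the resistance seen between A (node 1) and B (node 0).
Reduce the network between node 1 (A) and node 0 (B) by series/parallel combination:
  Rp1 = R1 ‖ R2 ‖ R3 (parallel, all between nodes 0 and 1) = 1/(1/22000 + 1/39000 + 1/1000) = 933.6 Ω
R_th = 933.6 Ω
I_n = V_th/R_th = 0.4244/933.6 = 0.0004545 A, and R_n = R_th = 933.6 Ω

Final answer: I_n = 0.0004545 A, R_n = 933.6 Ω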